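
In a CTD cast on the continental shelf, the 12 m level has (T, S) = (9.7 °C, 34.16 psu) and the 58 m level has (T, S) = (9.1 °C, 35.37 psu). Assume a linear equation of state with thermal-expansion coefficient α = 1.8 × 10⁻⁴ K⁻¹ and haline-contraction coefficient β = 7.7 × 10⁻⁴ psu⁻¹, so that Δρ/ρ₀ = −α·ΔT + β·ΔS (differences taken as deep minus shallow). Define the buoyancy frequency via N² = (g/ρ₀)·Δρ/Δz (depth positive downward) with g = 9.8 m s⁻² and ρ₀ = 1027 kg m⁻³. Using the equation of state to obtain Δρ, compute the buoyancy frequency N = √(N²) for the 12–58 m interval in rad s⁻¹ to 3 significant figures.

0.0149 rad s⁻¹

ΔT = -0.6 K, ΔS = +1.21 psu (deep − shallow).
Δρ/ρ₀ = −αΔT + βΔS = 1.08 × 10⁻⁴ + 9.317 × 10⁻⁴ = 1.0397 × 10⁻³, so Δρ ≈ 1.068 kg m⁻³.
N² = (g/ρ₀)·Δρ/Δz = g·(Δρ/ρ₀)/Δz = 9.8 × 1.0397 × 10⁻³ / 46 = 2.2150 × 10⁻⁴ s⁻².
N = √(2.2150 × 10⁻⁴) = 0.014883 rad s⁻¹ ≈ 0.0149 rad s⁻¹.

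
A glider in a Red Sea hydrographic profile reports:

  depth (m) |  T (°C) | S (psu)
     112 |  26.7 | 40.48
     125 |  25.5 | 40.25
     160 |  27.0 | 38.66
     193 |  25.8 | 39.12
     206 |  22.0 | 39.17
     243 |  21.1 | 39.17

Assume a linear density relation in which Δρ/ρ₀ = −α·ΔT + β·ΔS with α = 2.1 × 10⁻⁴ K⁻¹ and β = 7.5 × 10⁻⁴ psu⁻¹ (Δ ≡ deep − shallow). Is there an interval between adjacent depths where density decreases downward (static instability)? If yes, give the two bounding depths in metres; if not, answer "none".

Evaluate Δρ/ρ₀ = −αΔT + βΔS across each adjacent pair:
  112–125 m: −αΔT+βΔS = −(2.1 × 10⁻⁴)(-1.2)+(7.5 × 10⁻⁴)(-0.23) = 7.9 × 10⁻⁵ → stable
  125–160 m: −αΔT+βΔS = −(2.1 × 10⁻⁴)(+1.5)+(7.5 × 10⁻⁴)(-1.59) = -1.5 × 10⁻³ → UNSTABLE
  160–193 m: −αΔT+βΔS = −(2.1 × 10⁻⁴)(-1.2)+(7.5 × 10⁻⁴)(+0.46) = 6.0 × 10⁻⁴ → stable
  193–206 m: −αΔT+βΔS = −(2.1 × 10⁻⁴)(-3.8)+(7.5 × 10⁻⁴)(+0.05) = 8.4 × 10⁻⁴ → stable
  206–243 m: −αΔT+βΔS = −(2.1 × 10⁻⁴)(-0.9)+(7.5 × 10⁻⁴)(+0.00) = 1.9 × 10⁻⁴ → stable
The 125–160 m interval has Δρ < 0: lighter water underlies denser water.

125–160 m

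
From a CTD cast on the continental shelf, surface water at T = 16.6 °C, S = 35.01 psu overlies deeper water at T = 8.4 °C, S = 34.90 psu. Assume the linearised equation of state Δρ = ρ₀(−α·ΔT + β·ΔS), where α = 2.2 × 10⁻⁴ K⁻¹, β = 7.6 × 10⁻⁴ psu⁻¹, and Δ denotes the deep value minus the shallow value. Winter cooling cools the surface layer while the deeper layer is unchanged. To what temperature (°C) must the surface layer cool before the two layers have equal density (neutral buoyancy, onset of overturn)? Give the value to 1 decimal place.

8.8 °C

Neutral buoyancy requires Δρ = 0, i.e. −α(T_deep − T_surf′) + β(S_deep − S_surf) = 0.
T_surf′ = T_deep − (β/α)·ΔS = 8.4 − (7.6 × 10⁻⁴/2.2 × 10⁻⁴)·(-0.11) = 8.780 °C.
Cooling required: 16.6 − (8.780) = 7.820 °C.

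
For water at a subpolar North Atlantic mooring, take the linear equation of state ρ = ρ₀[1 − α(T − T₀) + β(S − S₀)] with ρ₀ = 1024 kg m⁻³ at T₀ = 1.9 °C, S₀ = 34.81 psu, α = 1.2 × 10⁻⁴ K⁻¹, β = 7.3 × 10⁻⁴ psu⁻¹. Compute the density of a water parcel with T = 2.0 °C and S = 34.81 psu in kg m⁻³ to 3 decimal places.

1023.988 kg m⁻³

T − T₀ = +0.1 K, S − S₀ = +0.00 psu.
Bracket = 1 − α·(+0.1) + β·(+0.00) = 1 + (-1.20 × 10⁻⁵) = 0.9999880.
ρ = 1024 × 0.9999880 = 1023.988 kg m⁻³.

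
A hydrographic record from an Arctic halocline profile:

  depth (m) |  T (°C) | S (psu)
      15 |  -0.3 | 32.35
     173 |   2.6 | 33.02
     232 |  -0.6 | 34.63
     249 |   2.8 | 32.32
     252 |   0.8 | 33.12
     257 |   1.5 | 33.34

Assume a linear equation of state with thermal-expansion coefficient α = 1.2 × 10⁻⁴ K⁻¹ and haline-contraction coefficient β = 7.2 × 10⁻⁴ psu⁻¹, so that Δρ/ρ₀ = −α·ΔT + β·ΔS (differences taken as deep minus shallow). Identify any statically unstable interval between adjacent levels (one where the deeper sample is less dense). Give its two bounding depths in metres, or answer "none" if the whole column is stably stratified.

232–249 m

Evaluate Δρ/ρ₀ = −αΔT + βΔS across each adjacent pair:
  15–173 m: −αΔT+βΔS = −(1.2 × 10⁻⁴)(+2.9)+(7.2 × 10⁻⁴)(+0.67) = 1.3 × 10⁻⁴ → stable
  173–232 m: −αΔT+βΔS = −(1.2 × 10⁻⁴)(-3.2)+(7.2 × 10⁻⁴)(+1.61) = 1.5 × 10⁻³ → stable
  232–249 m: −αΔT+βΔS = −(1.2 × 10⁻⁴)(+3.4)+(7.2 × 10⁻⁴)(-2.31) = -2.1 × 10⁻³ → UNSTABLE
  249–252 m: −αΔT+βΔS = −(1.2 × 10⁻⁴)(-2.0)+(7.2 × 10⁻⁴)(+0.80) = 8.2 × 10⁻⁴ → stable
  252–257 m: −αΔT+βΔS = −(1.2 × 10⁻⁴)(+0.7)+(7.2 × 10⁻⁴)(+0.22) = 7.4 × 10⁻⁵ → stable
The 232–249 m interval has Δρ < 0: lighter water underlies denser water.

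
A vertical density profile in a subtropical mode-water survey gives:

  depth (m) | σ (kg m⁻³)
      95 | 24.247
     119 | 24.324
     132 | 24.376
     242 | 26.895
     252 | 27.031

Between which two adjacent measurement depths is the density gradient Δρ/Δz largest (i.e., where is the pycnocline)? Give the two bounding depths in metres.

132–242 m

Compute the density gradient over each adjacent pair:
  95–119 m: Δρ/Δz = 0.077/24 = 3.2 × 10⁻³ kg m⁻⁴
  119–132 m: Δρ/Δz = 0.052/13 = 4.0 × 10⁻³ kg m⁻⁴
  132–242 m: Δρ/Δz = 2.519/110 = 0.023 kg m⁻⁴
  242–252 m: Δρ/Δz = 0.136/10 = 0.014 kg m⁻⁴
The largest gradient is in the 132–242 m interval — the pycnocline.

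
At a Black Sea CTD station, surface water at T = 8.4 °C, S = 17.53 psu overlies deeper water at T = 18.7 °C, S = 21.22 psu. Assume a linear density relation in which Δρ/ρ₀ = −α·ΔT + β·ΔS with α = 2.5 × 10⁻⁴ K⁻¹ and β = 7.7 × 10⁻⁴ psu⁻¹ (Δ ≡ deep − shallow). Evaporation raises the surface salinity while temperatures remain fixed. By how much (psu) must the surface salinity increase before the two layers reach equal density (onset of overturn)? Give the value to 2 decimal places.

0.35 psu

Neutral buoyancy requires −α(T_deep − T_surf) + β(S_deep − S_surf′) = 0.
S_surf′ = S_deep − (α/β)·ΔT = 21.22 − (2.5 × 10⁻⁴/7.7 × 10⁻⁴)·(+10.3) = 17.8758 psu.
Increase required: 17.8758 − 17.53 = 0.3458 psu.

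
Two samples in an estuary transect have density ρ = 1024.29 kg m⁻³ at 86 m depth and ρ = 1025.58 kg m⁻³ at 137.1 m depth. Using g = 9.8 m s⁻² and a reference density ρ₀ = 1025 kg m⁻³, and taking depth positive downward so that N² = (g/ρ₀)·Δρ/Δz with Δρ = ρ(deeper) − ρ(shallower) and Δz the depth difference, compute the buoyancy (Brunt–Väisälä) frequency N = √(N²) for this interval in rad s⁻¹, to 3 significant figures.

0.0155 rad s⁻¹

Δρ = 1025.58 − 1024.29 = 1.29 kg m⁻³ over Δz = 137.1 − 86 = 51.1 m.
N² = (9.8/1025) × (1.29/51.1) = 2.4136 × 10⁻⁴ s⁻².
N = √(2.4136 × 10⁻⁴) = 0.015536 rad s⁻¹ ≈ 0.0155 rad s⁻¹.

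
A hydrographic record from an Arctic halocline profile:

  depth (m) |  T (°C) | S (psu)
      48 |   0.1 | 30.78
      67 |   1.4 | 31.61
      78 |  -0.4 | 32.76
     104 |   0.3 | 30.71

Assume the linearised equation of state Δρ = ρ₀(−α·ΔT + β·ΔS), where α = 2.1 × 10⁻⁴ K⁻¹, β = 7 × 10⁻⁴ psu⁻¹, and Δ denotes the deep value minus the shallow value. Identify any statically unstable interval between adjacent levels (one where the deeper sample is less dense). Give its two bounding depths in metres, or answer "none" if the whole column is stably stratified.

Evaluate Δρ/ρ₀ = −αΔT + βΔS across each adjacent pair:
  48–67 m: −αΔT+βΔS = −(2.1 × 10⁻⁴)(+1.3)+(7 × 10⁻⁴)(+0.83) = 3.1 × 10⁻⁴ → stable
  67–78 m: −αΔT+βΔS = −(2.1 × 10⁻⁴)(-1.8)+(7 × 10⁻⁴)(+1.15) = 1.2 × 10⁻³ → stable
  78–104 m: −αΔT+βΔS = −(2.1 × 10⁻⁴)(+0.7)+(7 × 10⁻⁴)(-2.05) = -1.6 × 10⁻³ → UNSTABLE
The 78–104 m interval has Δρ < 0: lighter water underlies denser water.

78–104 m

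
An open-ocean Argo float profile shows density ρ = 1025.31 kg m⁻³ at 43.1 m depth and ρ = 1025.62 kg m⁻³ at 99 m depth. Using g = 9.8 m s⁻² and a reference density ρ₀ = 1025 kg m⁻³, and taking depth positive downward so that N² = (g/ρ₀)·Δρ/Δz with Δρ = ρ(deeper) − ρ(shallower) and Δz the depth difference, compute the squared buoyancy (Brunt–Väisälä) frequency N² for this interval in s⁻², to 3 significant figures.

5.30 × 10⁻⁵ s⁻²

Δρ = 1025.62 − 1025.31 = 0.31 kg m⁻³ over Δz = 99 − 43.1 = 55.9 m.
N² = (9.8/1025) × (0.31/55.9) = 5.3022 × 10⁻⁵ s⁻² ≈ 5.30 × 10⁻⁵ s⁻².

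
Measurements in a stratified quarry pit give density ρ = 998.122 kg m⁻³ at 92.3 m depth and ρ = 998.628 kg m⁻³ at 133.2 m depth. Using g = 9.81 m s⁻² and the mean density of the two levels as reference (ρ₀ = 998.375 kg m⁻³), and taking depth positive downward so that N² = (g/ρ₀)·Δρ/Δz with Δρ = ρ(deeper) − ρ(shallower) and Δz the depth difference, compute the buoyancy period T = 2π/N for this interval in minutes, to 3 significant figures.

Δρ = 998.628 − 998.122 = 0.506 kg m⁻³ over Δz = 133.2 − 92.3 = 40.9 m.
N² = (9.81/998.375) × (0.506/40.9) = 1.2156 × 10⁻⁴ s⁻².
N = √(1.2156 × 10⁻⁴) = 0.011025 rad s⁻¹, so T = 2π/N = 569.90 s = 9.4983 min ≈ 9.50 min.

9.50 min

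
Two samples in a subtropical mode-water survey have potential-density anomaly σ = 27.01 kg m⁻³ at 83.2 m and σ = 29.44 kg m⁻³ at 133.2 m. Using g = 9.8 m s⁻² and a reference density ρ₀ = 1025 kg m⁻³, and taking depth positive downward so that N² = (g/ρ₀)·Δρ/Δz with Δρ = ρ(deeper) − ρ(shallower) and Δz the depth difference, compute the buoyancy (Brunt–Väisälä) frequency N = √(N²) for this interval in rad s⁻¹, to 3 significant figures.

Δρ = 1029.44 − 1027.01 = 2.43 kg m⁻³ over Δz = 133.2 − 83.2 = 50 m.
N² = (9.8/1025) × (2.43/50) = 4.6466 × 10⁻⁴ s⁻².
N = √(4.6466 × 10⁻⁴) = 0.021556 rad s⁻¹ ≈ 0.0216 rad s⁻¹.

0.0216 rad s⁻¹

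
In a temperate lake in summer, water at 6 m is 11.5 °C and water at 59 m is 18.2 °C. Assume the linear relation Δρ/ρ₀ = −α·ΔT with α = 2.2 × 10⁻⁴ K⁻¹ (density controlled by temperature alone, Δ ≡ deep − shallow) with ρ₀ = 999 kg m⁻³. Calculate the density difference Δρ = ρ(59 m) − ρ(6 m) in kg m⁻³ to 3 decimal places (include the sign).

ΔT = +6.7 K, Δρ/ρ₀ = −αΔT = -1.474 × 10⁻³.
Δρ = 999 × (-1.474 × 10⁻³) = -1.473 kg m⁻³.
Negative Δρ: lighter below, statically unstable.

-1.473 kg m⁻³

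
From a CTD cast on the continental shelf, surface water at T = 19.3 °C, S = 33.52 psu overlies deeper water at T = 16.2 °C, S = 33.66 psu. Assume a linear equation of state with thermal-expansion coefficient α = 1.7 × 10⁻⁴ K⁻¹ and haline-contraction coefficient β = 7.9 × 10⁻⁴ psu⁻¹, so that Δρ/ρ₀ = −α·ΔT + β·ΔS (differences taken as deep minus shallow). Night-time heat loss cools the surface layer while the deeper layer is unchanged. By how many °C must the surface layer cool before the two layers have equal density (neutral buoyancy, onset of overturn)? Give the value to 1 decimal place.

3.8 °C

Neutral buoyancy requires Δρ = 0, i.e. −α(T_deep − T_surf′) + β(S_deep − S_surf) = 0.
T_surf′ = T_deep − (β/α)·ΔS = 16.2 − (7.9 × 10⁻⁴/1.7 × 10⁻⁴)·(+0.14) = 15.549 °C.
Cooling required: 19.3 − (15.549) = 3.751 °C.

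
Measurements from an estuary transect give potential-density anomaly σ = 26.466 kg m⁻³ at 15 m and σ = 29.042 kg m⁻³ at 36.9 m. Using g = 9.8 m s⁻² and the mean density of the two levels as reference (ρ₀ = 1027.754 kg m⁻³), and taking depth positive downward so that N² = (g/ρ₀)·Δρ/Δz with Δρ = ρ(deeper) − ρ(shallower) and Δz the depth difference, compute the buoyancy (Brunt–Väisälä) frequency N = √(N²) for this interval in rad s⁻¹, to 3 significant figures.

Δρ = 1029.042 − 1026.466 = 2.576 kg m⁻³ over Δz = 36.9 − 15 = 21.9 m.
N² = (9.8/1027.754) × (2.576/21.9) = 1.1216 × 10⁻³ s⁻².
N = √(1.1216 × 10⁻³) = 0.033490 rad s⁻¹ ≈ 0.0335 rad s⁻¹.
N² > 0, so the interval is statically stable.

0.0335 rad s⁻¹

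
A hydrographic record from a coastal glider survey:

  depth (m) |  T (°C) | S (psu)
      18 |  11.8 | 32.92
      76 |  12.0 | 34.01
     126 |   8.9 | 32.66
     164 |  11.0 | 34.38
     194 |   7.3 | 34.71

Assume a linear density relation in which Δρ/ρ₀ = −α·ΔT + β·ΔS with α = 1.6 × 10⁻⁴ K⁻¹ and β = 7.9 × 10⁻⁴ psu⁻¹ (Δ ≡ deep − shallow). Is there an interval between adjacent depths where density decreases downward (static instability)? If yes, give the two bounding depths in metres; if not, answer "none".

76–126 m

Evaluate Δρ/ρ₀ = −αΔT + βΔS across each adjacent pair:
  18–76 m: −αΔT+βΔS = −(1.6 × 10⁻⁴)(+0.2)+(7.9 × 10⁻⁴)(+1.09) = 8.3 × 10⁻⁴ → stable
  76–126 m: −αΔT+βΔS = −(1.6 × 10⁻⁴)(-3.1)+(7.9 × 10⁻⁴)(-1.35) = -5.7 × 10⁻⁴ → UNSTABLE
  126–164 m: −αΔT+βΔS = −(1.6 × 10⁻⁴)(+2.1)+(7.9 × 10⁻⁴)(+1.72) = 1.0 × 10⁻³ → stable
  164–194 m: −αΔT+βΔS = −(1.6 × 10⁻⁴)(-3.7)+(7.9 × 10⁻⁴)(+0.33) = 8.5 × 10⁻⁴ → stable
The 76–126 m interval has Δρ < 0: lighter water underlies denser water.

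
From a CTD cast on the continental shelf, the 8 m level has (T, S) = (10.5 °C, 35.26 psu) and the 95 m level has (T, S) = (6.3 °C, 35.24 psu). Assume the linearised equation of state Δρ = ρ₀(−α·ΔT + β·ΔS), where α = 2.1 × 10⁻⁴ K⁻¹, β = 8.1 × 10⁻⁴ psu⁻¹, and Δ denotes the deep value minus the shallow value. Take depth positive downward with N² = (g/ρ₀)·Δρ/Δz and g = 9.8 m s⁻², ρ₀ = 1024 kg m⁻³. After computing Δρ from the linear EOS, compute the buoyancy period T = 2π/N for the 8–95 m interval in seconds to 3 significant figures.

ΔT = -4.2 K, ΔS = -0.02 psu (deep − shallow).
Δρ/ρ₀ = −αΔT + βΔS = 8.82 × 10⁻⁴ − 1.62 × 10⁻⁵ = 8.658 × 10⁻⁴, so Δρ ≈ 0.8866 kg m⁻³.
N² = (g/ρ₀)·Δρ/Δz = g·(Δρ/ρ₀)/Δz = 9.8 × 8.658 × 10⁻⁴ / 87 = 9.7527 × 10⁻⁵ s⁻².
N = √(9.7527 × 10⁻⁵) = 9.8756 × 10⁻³ rad s⁻¹ → T = 2π/N = 636.23 s ≈ 636 s.

636 s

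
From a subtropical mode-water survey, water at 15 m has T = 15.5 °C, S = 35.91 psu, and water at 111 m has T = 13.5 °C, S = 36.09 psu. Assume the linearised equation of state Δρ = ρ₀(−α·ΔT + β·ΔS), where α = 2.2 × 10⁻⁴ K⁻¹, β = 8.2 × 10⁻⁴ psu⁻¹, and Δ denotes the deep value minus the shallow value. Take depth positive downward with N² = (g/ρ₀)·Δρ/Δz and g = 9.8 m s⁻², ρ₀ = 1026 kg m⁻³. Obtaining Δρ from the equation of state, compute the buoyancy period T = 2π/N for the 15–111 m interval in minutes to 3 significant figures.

13.5 min

ΔT = -2.0 K, ΔS = +0.18 psu (deep − shallow).
Δρ/ρ₀ = −αΔT + βΔS = 4.40 × 10⁻⁴ + 1.476 × 10⁻⁴ = 5.876 × 10⁻⁴, so Δρ ≈ 0.6029 kg m⁻³.
N² = (g/ρ₀)·Δρ/Δz = g·(Δρ/ρ₀)/Δz = 9.8 × 5.876 × 10⁻⁴ / 96 = 5.9984 × 10⁻⁵ s⁻².
N = √(5.9984 × 10⁻⁵) = 7.7449 × 10⁻³ rad s⁻¹ → T = 2π/N = 811.27 s = 13.521 min ≈ 13.5 min.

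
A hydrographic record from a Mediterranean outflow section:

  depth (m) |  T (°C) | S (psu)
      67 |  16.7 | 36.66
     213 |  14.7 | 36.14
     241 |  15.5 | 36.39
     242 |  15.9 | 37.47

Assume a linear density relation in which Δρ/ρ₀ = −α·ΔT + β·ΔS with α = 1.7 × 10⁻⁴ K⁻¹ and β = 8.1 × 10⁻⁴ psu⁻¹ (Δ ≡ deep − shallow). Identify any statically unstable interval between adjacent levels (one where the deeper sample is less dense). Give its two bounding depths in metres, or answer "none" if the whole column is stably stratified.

Evaluate Δρ/ρ₀ = −αΔT + βΔS across each adjacent pair:
  67–213 m: −αΔT+βΔS = −(1.7 × 10⁻⁴)(-2.0)+(8.1 × 10⁻⁴)(-0.52) = -8.1 × 10⁻⁵ → UNSTABLE
  213–241 m: −αΔT+βΔS = −(1.7 × 10⁻⁴)(+0.8)+(8.1 × 10⁻⁴)(+0.25) = 6.6 × 10⁻⁵ → stable
  241–242 m: −αΔT+βΔS = −(1.7 × 10⁻⁴)(+0.4)+(8.1 × 10⁻⁴)(+1.08) = 8.1 × 10⁻⁴ → stable
The 67–213 m interval has Δρ < 0: lighter water underlies denser water.

67–213 m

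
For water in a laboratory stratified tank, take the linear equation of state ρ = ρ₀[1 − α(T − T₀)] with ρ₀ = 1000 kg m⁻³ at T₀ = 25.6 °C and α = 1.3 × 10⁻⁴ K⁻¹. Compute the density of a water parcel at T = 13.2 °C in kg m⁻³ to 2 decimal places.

T − T₀ = -12.4 K.
Bracket = 1 − α·(-12.4) = 1 + (1.612 × 10⁻³) = 1.0016120.
ρ = 1000 × 1.0016120 = 1001.61 kg m⁻³.

1001.61 kg m⁻³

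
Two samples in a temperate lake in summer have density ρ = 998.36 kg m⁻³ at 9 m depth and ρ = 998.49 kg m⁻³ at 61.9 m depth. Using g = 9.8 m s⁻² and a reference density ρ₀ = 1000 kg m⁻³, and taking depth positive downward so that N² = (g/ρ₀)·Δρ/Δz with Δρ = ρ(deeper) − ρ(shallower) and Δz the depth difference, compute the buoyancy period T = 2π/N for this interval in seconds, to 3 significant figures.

Δρ = 998.49 − 998.36 = 0.13 kg m⁻³ over Δz = 61.9 − 9 = 52.9 m.
N² = (9.8/1000) × (0.13/52.9) = 2.4083 × 10⁻⁵ s⁻².
N = √(2.4083 × 10⁻⁵) = 4.9074 × 10⁻³ rad s⁻¹, so T = 2π/N = 1.2803 × 10³ s ≈ 1.28 × 10³ s.

1.28 × 10³ s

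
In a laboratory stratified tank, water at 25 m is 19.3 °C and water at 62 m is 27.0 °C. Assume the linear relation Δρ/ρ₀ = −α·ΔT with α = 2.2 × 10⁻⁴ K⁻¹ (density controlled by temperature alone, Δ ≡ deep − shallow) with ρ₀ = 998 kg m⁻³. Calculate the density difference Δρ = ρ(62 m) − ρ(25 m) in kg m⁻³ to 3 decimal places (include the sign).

ΔT = +7.7 K, Δρ/ρ₀ = −αΔT = -1.694 × 10⁻³.
Δρ = 998 × (-1.694 × 10⁻³) = -1.691 kg m⁻³.
Negative Δρ: lighter below, statically unstable.

-1.691 kg m⁻³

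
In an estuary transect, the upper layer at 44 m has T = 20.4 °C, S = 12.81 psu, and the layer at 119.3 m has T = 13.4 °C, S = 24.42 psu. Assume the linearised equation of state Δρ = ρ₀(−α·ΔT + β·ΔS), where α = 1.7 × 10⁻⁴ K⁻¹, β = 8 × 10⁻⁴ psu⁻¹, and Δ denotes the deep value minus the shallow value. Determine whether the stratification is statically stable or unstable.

ΔT = 13.4 − 20.4 = -7.0 K and ΔS = 24.42 − 12.81 = +11.61 psu (deep − shallow).
−αΔT = 1.19 × 10⁻³; βΔS = 9.288 × 10⁻³; sum Δρ/ρ₀ = 0.010478.
Δρ/ρ₀ > 0, so Δρ > 0: deeper water is denser → statically stable.

stable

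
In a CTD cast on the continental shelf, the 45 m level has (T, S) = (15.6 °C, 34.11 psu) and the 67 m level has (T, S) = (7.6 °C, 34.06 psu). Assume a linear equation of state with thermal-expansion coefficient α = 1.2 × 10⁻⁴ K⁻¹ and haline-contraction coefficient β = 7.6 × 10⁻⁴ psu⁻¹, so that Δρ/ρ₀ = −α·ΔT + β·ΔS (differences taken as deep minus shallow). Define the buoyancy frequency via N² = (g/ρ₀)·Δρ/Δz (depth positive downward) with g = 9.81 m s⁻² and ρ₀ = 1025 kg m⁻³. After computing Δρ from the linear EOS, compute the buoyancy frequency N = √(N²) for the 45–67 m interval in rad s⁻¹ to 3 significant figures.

ΔT = -8.0 K, ΔS = -0.05 psu (deep − shallow).
Δρ/ρ₀ = −αΔT + βΔS = 9.60 × 10⁻⁴ − 3.80 × 10⁻⁵ = 9.22 × 10⁻⁴, so Δρ ≈ 0.9451 kg m⁻³.
N² = (g/ρ₀)·Δρ/Δz = g·(Δρ/ρ₀)/Δz = 9.81 × 9.22 × 10⁻⁴ / 22 = 4.1113 × 10⁻⁴ s⁻².
N = √(4.1113 × 10⁻⁴) = 0.020276 rad s⁻¹ ≈ 0.0203 rad s⁻¹.

0.0203 rad s⁻¹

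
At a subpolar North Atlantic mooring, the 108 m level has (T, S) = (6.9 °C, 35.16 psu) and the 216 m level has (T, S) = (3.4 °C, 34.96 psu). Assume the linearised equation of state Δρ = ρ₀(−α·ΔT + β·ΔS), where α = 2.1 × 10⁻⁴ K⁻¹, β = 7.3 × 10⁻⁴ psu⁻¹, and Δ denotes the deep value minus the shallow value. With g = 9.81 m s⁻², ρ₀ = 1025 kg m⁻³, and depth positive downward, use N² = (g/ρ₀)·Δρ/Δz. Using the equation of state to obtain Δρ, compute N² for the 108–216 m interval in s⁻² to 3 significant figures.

ΔT = -3.5 K, ΔS = -0.20 psu (deep − shallow).
Δρ/ρ₀ = −αΔT + βΔS = 7.35 × 10⁻⁴ − 1.46 × 10⁻⁴ = 5.89 × 10⁻⁴, so Δρ ≈ 0.6037 kg m⁻³.
N² = (g/ρ₀)·Δρ/Δz = g·(Δρ/ρ₀)/Δz = 9.81 × 5.89 × 10⁻⁴ / 108 = 5.3501 × 10⁻⁵ s⁻² ≈ 5.35 × 10⁻⁵ s⁻².

5.35 × 10⁻⁵ s⁻²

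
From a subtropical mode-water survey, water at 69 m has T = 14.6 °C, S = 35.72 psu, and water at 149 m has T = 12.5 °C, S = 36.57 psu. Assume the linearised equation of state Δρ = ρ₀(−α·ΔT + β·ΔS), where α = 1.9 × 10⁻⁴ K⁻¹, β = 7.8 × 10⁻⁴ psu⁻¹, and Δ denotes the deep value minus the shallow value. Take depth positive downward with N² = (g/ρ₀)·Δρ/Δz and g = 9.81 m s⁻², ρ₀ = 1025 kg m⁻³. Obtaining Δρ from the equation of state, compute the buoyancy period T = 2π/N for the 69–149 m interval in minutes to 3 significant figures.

ΔT = -2.1 K, ΔS = +0.85 psu (deep − shallow).
Δρ/ρ₀ = −αΔT + βΔS = 3.99 × 10⁻⁴ + 6.63 × 10⁻⁴ = 1.062 × 10⁻³, so Δρ ≈ 1.089 kg m⁻³.
N² = (g/ρ₀)·Δρ/Δz = g·(Δρ/ρ₀)/Δz = 9.81 × 1.062 × 10⁻³ / 80 = 1.3023 × 10⁻⁴ s⁻².
N = √(1.3023 × 10⁻⁴) = 0.011412 rad s⁻¹ → T = 2π/N = 550.58 s = 9.1763 min ≈ 9.18 min.

9.18 min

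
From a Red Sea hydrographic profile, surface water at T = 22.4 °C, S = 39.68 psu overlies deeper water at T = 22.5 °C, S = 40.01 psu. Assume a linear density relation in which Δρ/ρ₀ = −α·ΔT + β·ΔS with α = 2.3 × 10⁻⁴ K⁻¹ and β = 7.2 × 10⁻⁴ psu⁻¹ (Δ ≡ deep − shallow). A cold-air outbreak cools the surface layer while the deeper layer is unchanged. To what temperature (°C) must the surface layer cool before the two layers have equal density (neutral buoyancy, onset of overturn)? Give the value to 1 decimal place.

21.5 °C

Neutral buoyancy requires Δρ = 0, i.e. −α(T_deep − T_surf′) + β(S_deep − S_surf) = 0.
T_surf′ = T_deep − (β/α)·ΔS = 22.5 − (7.2 × 10⁻⁴/2.3 × 10⁻⁴)·(+0.33) = 21.467 °C.
Cooling required: 22.4 − (21.467) = 0.933 °C.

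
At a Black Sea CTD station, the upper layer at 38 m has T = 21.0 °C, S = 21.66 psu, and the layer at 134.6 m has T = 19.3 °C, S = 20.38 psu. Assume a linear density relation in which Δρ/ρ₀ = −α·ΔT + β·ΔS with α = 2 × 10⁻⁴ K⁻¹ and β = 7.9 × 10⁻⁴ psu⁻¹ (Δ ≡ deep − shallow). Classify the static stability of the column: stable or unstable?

ΔT = 19.3 − 21.0 = -1.7 K and ΔS = 20.38 − 21.66 = -1.28 psu (deep − shallow).
−αΔT = 3.40 × 10⁻⁴; βΔS = -1.0112 × 10⁻³; sum Δρ/ρ₀ = -6.712 × 10⁻⁴.
Δρ/ρ₀ < 0, so Δρ < 0: deeper water is lighter → statically unstable; the column would overturn.

unstable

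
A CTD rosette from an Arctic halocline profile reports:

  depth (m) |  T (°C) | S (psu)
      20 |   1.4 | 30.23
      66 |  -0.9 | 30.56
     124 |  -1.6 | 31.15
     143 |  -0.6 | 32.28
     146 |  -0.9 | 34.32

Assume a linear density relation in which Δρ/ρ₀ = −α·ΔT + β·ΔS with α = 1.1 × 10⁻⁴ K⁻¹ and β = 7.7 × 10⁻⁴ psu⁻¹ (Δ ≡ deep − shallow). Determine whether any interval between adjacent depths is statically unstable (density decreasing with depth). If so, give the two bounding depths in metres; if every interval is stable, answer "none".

Evaluate Δρ/ρ₀ = −αΔT + βΔS across each adjacent pair:
  20–66 m: −αΔT+βΔS = −(1.1 × 10⁻⁴)(-2.3)+(7.7 × 10⁻⁴)(+0.33) = 5.1 × 10⁻⁴ → stable
  66–124 m: −αΔT+βΔS = −(1.1 × 10⁻⁴)(-0.7)+(7.7 × 10⁻⁴)(+0.59) = 5.3 × 10⁻⁴ → stable
  124–143 m: −αΔT+βΔS = −(1.1 × 10⁻⁴)(+1.0)+(7.7 × 10⁻⁴)(+1.13) = 7.6 × 10⁻⁴ → stable
  143–146 m: −αΔT+βΔS = −(1.1 × 10⁻⁴)(-0.3)+(7.7 × 10⁻⁴)(+2.04) = 1.6 × 10⁻³ → stable
Every interval has Δρ > 0: the column is stably stratified throughout.

none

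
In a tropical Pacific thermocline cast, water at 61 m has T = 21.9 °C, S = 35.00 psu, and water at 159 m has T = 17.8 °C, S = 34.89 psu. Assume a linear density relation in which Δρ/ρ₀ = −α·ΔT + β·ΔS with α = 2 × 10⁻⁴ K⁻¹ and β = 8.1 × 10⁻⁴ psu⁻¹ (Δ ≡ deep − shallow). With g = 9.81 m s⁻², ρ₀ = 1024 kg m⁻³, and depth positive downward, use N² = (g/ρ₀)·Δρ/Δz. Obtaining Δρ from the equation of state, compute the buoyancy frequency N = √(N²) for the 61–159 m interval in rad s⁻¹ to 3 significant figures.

ΔT = -4.1 K, ΔS = -0.11 psu (deep − shallow).
Δρ/ρ₀ = −αΔT + βΔS = 8.20 × 10⁻⁴ − 8.91 × 10⁻⁵ = 7.309 × 10⁻⁴, so Δρ ≈ 0.7484 kg m⁻³.
N² = (g/ρ₀)·Δρ/Δz = g·(Δρ/ρ₀)/Δz = 9.81 × 7.309 × 10⁻⁴ / 98 = 7.3165 × 10⁻⁵ s⁻².
N = √(7.3165 × 10⁻⁵) = 8.5537 × 10⁻³ rad s⁻¹ ≈ 8.55 × 10⁻³ rad s⁻¹.

8.55 × 10⁻³ rad s⁻¹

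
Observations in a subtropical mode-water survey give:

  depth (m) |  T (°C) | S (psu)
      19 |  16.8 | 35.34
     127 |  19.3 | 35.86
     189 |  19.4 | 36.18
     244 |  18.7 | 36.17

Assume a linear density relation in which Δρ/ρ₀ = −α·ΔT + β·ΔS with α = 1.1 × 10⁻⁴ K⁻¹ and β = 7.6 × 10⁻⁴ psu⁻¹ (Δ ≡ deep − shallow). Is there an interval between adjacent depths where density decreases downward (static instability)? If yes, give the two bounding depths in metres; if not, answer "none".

Evaluate Δρ/ρ₀ = −αΔT + βΔS across each adjacent pair:
  19–127 m: −αΔT+βΔS = −(1.1 × 10⁻⁴)(+2.5)+(7.6 × 10⁻⁴)(+0.52) = 1.2 × 10⁻⁴ → stable
  127–189 m: −αΔT+βΔS = −(1.1 × 10⁻⁴)(+0.1)+(7.6 × 10⁻⁴)(+0.32) = 2.3 × 10⁻⁴ → stable
  189–244 m: −αΔT+βΔS = −(1.1 × 10⁻⁴)(-0.7)+(7.6 × 10⁻⁴)(-0.01) = 6.9 × 10⁻⁵ → stable
Every interval has Δρ > 0: the column is stably stratified throughout.

none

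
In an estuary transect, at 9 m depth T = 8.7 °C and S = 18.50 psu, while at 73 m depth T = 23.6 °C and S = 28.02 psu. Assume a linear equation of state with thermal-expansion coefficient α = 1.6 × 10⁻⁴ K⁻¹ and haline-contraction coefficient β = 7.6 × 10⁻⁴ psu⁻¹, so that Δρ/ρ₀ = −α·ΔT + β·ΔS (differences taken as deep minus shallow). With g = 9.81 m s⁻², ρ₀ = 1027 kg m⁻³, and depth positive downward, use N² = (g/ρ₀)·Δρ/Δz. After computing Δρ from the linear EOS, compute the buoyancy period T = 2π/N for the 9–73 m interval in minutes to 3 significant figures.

ΔT = +14.9 K, ΔS = +9.52 psu (deep − shallow).
Δρ/ρ₀ = −αΔT + βΔS = -2.384 × 10⁻³ + 7.2352 × 10⁻³ = 4.8512 × 10⁻³, so Δρ ≈ 4.982 kg m⁻³.
N² = (g/ρ₀)·Δρ/Δz = g·(Δρ/ρ₀)/Δz = 9.81 × 4.8512 × 10⁻³ / 64 = 7.4360 × 10⁻⁴ s⁻².
N = √(7.4360 × 10⁻⁴) = 0.027269 rad s⁻¹ → T = 2π/N = 230.41 s = 3.8402 min ≈ 3.84 min.

3.84 min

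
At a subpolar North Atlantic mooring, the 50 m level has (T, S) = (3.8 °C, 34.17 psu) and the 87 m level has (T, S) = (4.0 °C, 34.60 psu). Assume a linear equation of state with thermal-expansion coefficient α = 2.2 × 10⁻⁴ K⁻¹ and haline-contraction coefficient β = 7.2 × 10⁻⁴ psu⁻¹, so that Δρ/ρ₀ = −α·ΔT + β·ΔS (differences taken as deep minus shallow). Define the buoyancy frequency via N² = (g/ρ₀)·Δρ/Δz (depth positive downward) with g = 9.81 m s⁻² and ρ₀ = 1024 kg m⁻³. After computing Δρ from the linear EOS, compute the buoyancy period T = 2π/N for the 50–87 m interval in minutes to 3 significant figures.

ΔT = +0.2 K, ΔS = +0.43 psu (deep − shallow).
Δρ/ρ₀ = −αΔT + βΔS = -4.40 × 10⁻⁵ + 3.096 × 10⁻⁴ = 2.656 × 10⁻⁴, so Δρ ≈ 0.2720 kg m⁻³.
N² = (g/ρ₀)·Δρ/Δz = g·(Δρ/ρ₀)/Δz = 9.81 × 2.656 × 10⁻⁴ / 37 = 7.0420 × 10⁻⁵ s⁻².
N = √(7.0420 × 10⁻⁵) = 8.3917 × 10⁻³ rad s⁻¹ → T = 2π/N = 748.74 s = 12.479 min ≈ 12.5 min.

12.5 min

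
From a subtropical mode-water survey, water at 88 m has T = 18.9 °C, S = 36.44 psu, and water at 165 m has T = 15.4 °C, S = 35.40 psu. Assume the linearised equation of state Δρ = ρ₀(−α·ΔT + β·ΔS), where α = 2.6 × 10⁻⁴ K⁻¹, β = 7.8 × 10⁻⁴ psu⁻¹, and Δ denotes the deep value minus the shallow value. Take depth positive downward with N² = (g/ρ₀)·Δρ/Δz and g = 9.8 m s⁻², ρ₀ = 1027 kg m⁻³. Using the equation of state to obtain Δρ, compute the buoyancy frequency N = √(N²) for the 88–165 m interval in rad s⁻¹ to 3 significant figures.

ΔT = -3.5 K, ΔS = -1.04 psu (deep − shallow).
Δρ/ρ₀ = −αΔT + βΔS = 9.10 × 10⁻⁴ − 8.112 × 10⁻⁴ = 9.88 × 10⁻⁵, so Δρ ≈ 0.1015 kg m⁻³.
N² = (g/ρ₀)·Δρ/Δz = g·(Δρ/ρ₀)/Δz = 9.8 × 9.88 × 10⁻⁵ / 77 = 1.2575 × 10⁻⁵ s⁻².
N = √(1.2575 × 10⁻⁵) = 3.5461 × 10⁻³ rad s⁻¹ ≈ 3.55 × 10⁻³ rad s⁻¹.

3.55 × 10⁻³ rad s⁻¹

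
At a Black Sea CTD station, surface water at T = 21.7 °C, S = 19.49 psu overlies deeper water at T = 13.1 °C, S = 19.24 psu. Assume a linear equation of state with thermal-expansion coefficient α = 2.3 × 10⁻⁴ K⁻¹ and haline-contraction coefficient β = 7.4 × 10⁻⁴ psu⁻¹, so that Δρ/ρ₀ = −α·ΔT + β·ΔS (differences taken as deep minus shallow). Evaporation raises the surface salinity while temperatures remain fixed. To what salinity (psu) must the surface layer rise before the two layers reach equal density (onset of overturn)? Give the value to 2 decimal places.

Neutral buoyancy requires −α(T_deep − T_surf) + β(S_deep − S_surf′) = 0.
S_surf′ = S_deep − (α/β)·ΔT = 19.24 − (2.3 × 10⁻⁴/7.4 × 10⁻⁴)·(-8.6) = 21.9130 psu.
Increase required: 21.9130 − 19.49 = 2.4230 psu.

21.91 psu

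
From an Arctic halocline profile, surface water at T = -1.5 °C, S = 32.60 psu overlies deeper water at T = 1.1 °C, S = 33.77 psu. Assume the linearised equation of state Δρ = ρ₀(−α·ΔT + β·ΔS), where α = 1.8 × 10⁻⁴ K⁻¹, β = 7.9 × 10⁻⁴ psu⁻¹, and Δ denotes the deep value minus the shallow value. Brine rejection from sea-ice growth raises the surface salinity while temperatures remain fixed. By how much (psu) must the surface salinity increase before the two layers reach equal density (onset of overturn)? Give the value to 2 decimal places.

Neutral buoyancy requires −α(T_deep − T_surf) + β(S_deep − S_surf′) = 0.
S_surf′ = S_deep − (α/β)·ΔT = 33.77 − (1.8 × 10⁻⁴/7.9 × 10⁻⁴)·(+2.6) = 33.1776 psu.
Increase required: 33.1776 − 32.60 = 0.5776 psu.

0.58 psu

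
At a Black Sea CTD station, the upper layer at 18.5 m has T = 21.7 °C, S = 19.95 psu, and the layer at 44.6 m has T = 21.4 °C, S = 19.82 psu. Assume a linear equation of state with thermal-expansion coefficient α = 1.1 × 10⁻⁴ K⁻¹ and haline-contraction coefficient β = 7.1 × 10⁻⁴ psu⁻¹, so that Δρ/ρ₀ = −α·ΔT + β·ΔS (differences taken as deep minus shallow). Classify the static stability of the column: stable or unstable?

unstable

ΔT = 21.4 − 21.7 = -0.3 K and ΔS = 19.82 − 19.95 = -0.13 psu (deep − shallow).
−αΔT = 3.30 × 10⁻⁵; βΔS = -9.23 × 10⁻⁵; sum Δρ/ρ₀ = -5.93 × 10⁻⁵.
Δρ/ρ₀ < 0, so Δρ < 0: deeper water is lighter → statically unstable; the column would overturn.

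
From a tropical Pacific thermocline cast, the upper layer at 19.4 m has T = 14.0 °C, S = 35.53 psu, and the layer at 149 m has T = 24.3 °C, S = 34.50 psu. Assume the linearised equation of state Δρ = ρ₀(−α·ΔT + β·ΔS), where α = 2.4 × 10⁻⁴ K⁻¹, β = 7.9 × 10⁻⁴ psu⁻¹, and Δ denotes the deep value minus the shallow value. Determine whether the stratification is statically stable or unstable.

unstable

ΔT = 24.3 − 14.0 = +10.3 K and ΔS = 34.50 − 35.53 = -1.03 psu (deep − shallow).
−αΔT = -2.472 × 10⁻³; βΔS = -8.137 × 10⁻⁴; sum Δρ/ρ₀ = -3.2857 × 10⁻³.
Δρ/ρ₀ < 0, so Δρ < 0: deeper water is lighter → statically unstable; the column would overturn.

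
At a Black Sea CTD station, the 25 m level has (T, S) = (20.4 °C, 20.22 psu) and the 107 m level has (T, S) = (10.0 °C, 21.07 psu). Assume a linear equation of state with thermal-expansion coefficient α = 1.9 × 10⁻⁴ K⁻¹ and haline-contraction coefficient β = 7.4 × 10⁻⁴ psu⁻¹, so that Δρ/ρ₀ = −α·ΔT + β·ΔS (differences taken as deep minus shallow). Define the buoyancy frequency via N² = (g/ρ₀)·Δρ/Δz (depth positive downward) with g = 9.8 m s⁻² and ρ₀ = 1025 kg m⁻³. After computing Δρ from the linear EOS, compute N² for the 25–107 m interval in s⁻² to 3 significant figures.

ΔT = -10.4 K, ΔS = +0.85 psu (deep − shallow).
Δρ/ρ₀ = −αΔT + βΔS = 1.976 × 10⁻³ + 6.29 × 10⁻⁴ = 2.605 × 10⁻³, so Δρ ≈ 2.670 kg m⁻³.
N² = (g/ρ₀)·Δρ/Δz = g·(Δρ/ρ₀)/Δz = 9.8 × 2.605 × 10⁻³ / 82 = 3.1133 × 10⁻⁴ s⁻² ≈ 3.11 × 10⁻⁴ s⁻².

3.11 × 10⁻⁴ s⁻²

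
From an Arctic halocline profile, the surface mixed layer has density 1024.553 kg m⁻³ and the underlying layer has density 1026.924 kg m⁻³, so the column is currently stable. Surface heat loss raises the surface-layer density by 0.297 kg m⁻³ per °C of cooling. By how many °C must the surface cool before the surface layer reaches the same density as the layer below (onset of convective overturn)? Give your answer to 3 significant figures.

7.98 °C

Density deficit of the surface layer: 1026.924 − 1024.553 = 2.371 kg m⁻³.
Required change = 2.371 / 0.297 = 7.98 °C.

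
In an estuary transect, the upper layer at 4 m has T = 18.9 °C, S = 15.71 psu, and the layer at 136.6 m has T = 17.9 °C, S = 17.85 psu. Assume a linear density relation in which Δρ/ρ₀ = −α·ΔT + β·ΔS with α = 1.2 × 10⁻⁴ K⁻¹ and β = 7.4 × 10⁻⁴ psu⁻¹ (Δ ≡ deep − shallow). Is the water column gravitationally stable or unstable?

ΔT = 17.9 − 18.9 = -1.0 K and ΔS = 17.85 − 15.71 = +2.14 psu (deep − shallow).
−αΔT = 1.20 × 10⁻⁴; βΔS = 1.5836 × 10⁻³; sum Δρ/ρ₀ = 1.7036 × 10⁻³.
Δρ/ρ₀ > 0, so Δρ > 0: deeper water is denser → statically stable.

stable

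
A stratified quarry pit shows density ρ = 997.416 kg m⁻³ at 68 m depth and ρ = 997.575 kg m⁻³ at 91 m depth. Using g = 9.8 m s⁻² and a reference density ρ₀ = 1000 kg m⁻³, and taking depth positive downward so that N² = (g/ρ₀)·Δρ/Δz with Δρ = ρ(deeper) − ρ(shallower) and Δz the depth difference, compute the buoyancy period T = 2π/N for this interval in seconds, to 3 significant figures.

763 s

Δρ = 997.575 − 997.416 = 0.159 kg m⁻³ over Δz = 91 − 68 = 23 m.
N² = (9.8/1000) × (0.159/23) = 6.7748 × 10⁻⁵ s⁻².
N = √(6.7748 × 10⁻⁵) = 8.2309 × 10⁻³ rad s⁻¹, so T = 2π/N = 763.37 s ≈ 763 s.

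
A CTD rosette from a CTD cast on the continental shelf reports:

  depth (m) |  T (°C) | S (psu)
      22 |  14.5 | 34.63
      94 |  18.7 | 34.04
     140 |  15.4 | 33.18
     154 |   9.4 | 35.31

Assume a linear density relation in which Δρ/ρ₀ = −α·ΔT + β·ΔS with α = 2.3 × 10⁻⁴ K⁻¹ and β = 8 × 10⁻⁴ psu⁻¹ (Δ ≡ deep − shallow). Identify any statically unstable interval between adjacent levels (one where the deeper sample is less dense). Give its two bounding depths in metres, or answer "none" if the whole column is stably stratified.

22–94 m

Evaluate Δρ/ρ₀ = −αΔT + βΔS across each adjacent pair:
  22–94 m: −αΔT+βΔS = −(2.3 × 10⁻⁴)(+4.2)+(8 × 10⁻⁴)(-0.59) = -1.4 × 10⁻³ → UNSTABLE
  94–140 m: −αΔT+βΔS = −(2.3 × 10⁻⁴)(-3.3)+(8 × 10⁻⁴)(-0.86) = 7.1 × 10⁻⁵ → stable
  140–154 m: −αΔT+βΔS = −(2.3 × 10⁻⁴)(-6.0)+(8 × 10⁻⁴)(+2.13) = 3.1 × 10⁻³ → stable
The 22–94 m interval has Δρ < 0: lighter water underlies denser water.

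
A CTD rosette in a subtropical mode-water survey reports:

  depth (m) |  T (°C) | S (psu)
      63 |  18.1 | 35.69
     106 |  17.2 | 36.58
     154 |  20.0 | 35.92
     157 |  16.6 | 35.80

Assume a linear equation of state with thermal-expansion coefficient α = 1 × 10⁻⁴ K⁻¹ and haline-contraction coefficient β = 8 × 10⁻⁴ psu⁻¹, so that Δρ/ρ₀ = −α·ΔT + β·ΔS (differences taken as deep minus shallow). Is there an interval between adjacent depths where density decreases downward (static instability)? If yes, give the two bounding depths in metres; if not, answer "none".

Evaluate Δρ/ρ₀ = −αΔT + βΔS across each adjacent pair:
  63–106 m: −αΔT+βΔS = −(1 × 10⁻⁴)(-0.9)+(8 × 10⁻⁴)(+0.89) = 8.0 × 10⁻⁴ → stable
  106–154 m: −αΔT+βΔS = −(1 × 10⁻⁴)(+2.8)+(8 × 10⁻⁴)(-0.66) = -8.1 × 10⁻⁴ → UNSTABLE
  154–157 m: −αΔT+βΔS = −(1 × 10⁻⁴)(-3.4)+(8 × 10⁻⁴)(-0.12) = 2.4 × 10⁻⁴ → stable
The 106–154 m interval has Δρ < 0: lighter water underlies denser water.

106–154 m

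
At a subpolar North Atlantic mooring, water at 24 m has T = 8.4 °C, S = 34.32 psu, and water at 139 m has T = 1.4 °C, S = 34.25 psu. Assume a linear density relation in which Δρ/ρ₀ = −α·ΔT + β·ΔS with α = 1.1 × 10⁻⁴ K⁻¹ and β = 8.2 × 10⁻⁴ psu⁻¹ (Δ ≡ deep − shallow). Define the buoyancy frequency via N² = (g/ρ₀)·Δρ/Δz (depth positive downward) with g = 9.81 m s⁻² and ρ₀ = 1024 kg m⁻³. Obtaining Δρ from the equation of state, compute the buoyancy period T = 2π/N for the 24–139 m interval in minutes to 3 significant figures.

ΔT = -7.0 K, ΔS = -0.07 psu (deep − shallow).
Δρ/ρ₀ = −αΔT + βΔS = 7.70 × 10⁻⁴ − 5.74 × 10⁻⁵ = 7.126 × 10⁻⁴, so Δρ ≈ 0.7297 kg m⁻³.
N² = (g/ρ₀)·Δρ/Δz = g·(Δρ/ρ₀)/Δz = 9.81 × 7.126 × 10⁻⁴ / 115 = 6.0788 × 10⁻⁵ s⁻².
N = √(6.0788 × 10⁻⁵) = 7.7967 × 10⁻³ rad s⁻¹ → T = 2π/N = 805.88 s = 13.431 min ≈ 13.4 min.

13.4 min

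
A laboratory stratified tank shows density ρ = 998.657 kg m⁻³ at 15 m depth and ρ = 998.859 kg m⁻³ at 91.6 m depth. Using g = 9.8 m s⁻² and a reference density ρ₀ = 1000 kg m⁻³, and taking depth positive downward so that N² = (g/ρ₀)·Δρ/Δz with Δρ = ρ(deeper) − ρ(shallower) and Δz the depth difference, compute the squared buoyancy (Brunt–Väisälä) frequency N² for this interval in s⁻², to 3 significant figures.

2.58 × 10⁻⁵ s⁻²

Δρ = 998.859 − 998.657 = 0.202 kg m⁻³ over Δz = 91.6 − 15 = 76.6 m.
N² = (9.8/1000) × (0.202/76.6) = 2.5843 × 10⁻⁵ s⁻² ≈ 2.58 × 10⁻⁵ s⁻².
A positive N² confirms static stability across the interval.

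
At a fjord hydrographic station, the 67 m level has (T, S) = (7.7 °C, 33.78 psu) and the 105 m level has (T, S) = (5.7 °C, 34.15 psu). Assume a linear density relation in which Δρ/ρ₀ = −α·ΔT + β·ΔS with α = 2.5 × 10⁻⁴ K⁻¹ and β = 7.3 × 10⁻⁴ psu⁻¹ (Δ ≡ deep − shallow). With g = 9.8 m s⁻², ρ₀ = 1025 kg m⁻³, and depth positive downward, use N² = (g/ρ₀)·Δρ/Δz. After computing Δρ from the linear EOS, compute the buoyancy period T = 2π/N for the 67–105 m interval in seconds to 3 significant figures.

ΔT = -2.0 K, ΔS = +0.37 psu (deep − shallow).
Δρ/ρ₀ = −αΔT + βΔS = 5.00 × 10⁻⁴ + 2.701 × 10⁻⁴ = 7.701 × 10⁻⁴, so Δρ ≈ 0.7894 kg m⁻³.
N² = (g/ρ₀)·Δρ/Δz = g·(Δρ/ρ₀)/Δz = 9.8 × 7.701 × 10⁻⁴ / 38 = 1.9860 × 10⁻⁴ s⁻².
N = √(1.9860 × 10⁻⁴) = 0.014093 rad s⁻¹ → T = 2π/N = 445.84 s ≈ 446 s.

446 s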